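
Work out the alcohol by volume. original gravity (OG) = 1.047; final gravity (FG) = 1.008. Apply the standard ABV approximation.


ABV = (OG − FG) · 131.25
ABV = (1.047 − 1.008) · 131.25

5.1187 % ABV


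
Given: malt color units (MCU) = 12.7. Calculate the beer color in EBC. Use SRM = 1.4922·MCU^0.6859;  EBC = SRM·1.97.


SRM = 1.4922·12.7^0.6859 = 8.5295
EBC = 8.5295·1.97

16.8032 EBC


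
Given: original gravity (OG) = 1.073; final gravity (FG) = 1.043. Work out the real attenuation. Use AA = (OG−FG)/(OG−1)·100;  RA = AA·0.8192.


AA = (1.073 − 1.043)/(1.073 − 1)·100 = 41.0959
RA = 41.0959·0.8192

33.6658 %


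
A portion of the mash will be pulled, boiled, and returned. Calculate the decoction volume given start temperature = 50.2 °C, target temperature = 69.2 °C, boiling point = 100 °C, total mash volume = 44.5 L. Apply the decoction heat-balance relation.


V_dec = V_total·(T_target − T_start)/(T_boil − T_start)
V_dec = 44.5·(69.2 − 50.2)/(100 − 50.2)

16.9779 L


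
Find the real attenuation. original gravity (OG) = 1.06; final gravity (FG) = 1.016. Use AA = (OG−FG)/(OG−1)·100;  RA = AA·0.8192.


AA = (1.06 − 1.016)/(1.06 − 1)·100 = 73.3333
RA = 73.3333·0.8192

60.0747 %


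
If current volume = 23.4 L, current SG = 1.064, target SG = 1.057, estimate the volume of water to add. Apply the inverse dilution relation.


V_water = V·((SG_curr − 1)/(SG_target − 1) − 1)
V_water = 23.4·((1.064 − 1)/(1.057 − 1) − 1)

2.8737 L


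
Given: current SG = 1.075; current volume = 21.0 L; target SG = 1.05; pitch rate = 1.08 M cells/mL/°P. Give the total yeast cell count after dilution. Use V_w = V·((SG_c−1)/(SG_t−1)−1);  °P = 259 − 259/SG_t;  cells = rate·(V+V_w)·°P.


V_w = 21.0·((1.075−1)/(1.05−1)−1) = 10.5000
V_final = 21.0 + 10.5000 = 31.5000
°P = 259 − 259/1.05 = 12.3333
cells = 1.08·31.5000·12.3333

419.5800 billion cells


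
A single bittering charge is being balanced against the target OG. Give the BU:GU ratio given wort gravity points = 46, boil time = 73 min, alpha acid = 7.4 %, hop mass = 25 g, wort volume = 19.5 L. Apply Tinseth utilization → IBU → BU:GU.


U = 1.65·0.000125^(GP/1000)·(1−e^(−0.04t))/4.15;  IBU = (α/100)·m·U·1000/V;  BU:GU = IBU/GP
U = 1.65·0.000125^(46/1000)·(1−e^(−0.04·73))/4.15 = 0.2488
IBU = (7.4/100)·25·0.2488·1000/19.5 = 23.6022
BU:GU = 23.6022/46

0.5131


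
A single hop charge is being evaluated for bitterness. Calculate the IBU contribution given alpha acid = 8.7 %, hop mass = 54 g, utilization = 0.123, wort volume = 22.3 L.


IBU = (α/100)·mass·U·1000 / V
IBU = (8.7/100)·54·0.123·1000 / 22.3

25.9127 IBU


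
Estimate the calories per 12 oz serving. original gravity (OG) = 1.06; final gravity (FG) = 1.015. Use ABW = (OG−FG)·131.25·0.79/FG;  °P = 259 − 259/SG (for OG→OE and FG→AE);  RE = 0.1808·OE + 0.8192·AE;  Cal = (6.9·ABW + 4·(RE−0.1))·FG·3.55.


ABW = (1.06 − 1.015)·131.25·0.79/1.015 = 4.5970
OE = 259 − 259/1.06 = 14.6604 °P
AE = 259 − 259/1.015 = 3.8276 °P
RE = 0.1808·14.6604 + 0.8192·3.8276 = 5.7862 °P
Cal = (6.9·4.5970 + 4·(5.7862−0.1))·1.015·3.55

196.2467 kcal


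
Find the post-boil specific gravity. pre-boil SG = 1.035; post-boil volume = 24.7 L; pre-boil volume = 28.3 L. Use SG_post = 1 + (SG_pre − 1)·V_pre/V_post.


pts_pre = (1.035 − 1)·1000 = 35.0000
pts_post = 35.0000·28.3/24.7 = 40.1012
SG_post = 1 + 40.1012/1000

1.0401


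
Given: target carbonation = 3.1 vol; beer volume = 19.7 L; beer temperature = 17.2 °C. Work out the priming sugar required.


residual = 14.695·(0.01821 + 0.09011·e^(−0.04·T));  sugar = (target − residual)·4.0·V
residual = 14.695·(0.01821 + 0.09011·e^(−0.04·17.2)) = 0.9331
sugar = (3.1 − 0.9331)·4.0·19.7

170.7520 g


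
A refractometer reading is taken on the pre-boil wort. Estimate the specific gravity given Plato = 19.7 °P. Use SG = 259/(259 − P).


SG = 259/(259 − 19.7)

1.0823


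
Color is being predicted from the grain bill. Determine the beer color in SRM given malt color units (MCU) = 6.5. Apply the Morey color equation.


SRM = 1.4922 · MCU^0.6859
SRM = 1.4922 · 6.5^0.6859

5.3877 SRM


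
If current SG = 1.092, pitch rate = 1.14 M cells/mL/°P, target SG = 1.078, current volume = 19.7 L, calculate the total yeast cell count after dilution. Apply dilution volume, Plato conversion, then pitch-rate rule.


V_w = V·((SG_c−1)/(SG_t−1)−1);  °P = 259 − 259/SG_t;  cells = rate·(V+V_w)·°P
V_w = 19.7·((1.092−1)/(1.078−1)−1) = 3.5359
V_final = 19.7 + 3.5359 = 23.2359
°P = 259 − 259/1.078 = 18.7403
cells = 1.14·23.2359·18.7403

496.4093 billion cells


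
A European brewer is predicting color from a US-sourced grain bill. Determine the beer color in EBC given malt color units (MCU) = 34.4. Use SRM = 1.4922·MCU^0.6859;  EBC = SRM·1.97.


SRM = 1.4922·34.4^0.6859 = 16.8948
EBC = 16.8948·1.97

33.2827 EBC


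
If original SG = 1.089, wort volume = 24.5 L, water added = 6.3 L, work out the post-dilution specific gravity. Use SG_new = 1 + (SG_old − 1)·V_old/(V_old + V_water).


pts = (1.089 − 1)·1000·24.5/(24.5 + 6.3) = 70.7955
SG_new = 1 + 70.7955/1000

1.0708


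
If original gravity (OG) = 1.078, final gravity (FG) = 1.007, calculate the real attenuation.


AA = (OG−FG)/(OG−1)·100;  RA = AA·0.8192
AA = (1.078 − 1.007)/(1.078 − 1)·100 = 91.0256
RA = 91.0256·0.8192

74.5682 %


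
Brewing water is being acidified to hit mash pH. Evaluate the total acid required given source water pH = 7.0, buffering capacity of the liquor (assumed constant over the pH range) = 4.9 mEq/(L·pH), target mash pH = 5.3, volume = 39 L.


acid = buffering capacity · (pH_source − pH_target) · V
acid = 4.9 · (7.0 − 5.3) · 39

324.8700 mEq


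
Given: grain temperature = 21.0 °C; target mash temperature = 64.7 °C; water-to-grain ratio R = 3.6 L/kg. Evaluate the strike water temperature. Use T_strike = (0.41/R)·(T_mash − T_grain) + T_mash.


T_strike = (0.41/3.6)·(64.7 − 21.0) + 64.7

69.6769 °C


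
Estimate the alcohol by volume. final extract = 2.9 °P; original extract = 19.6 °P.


SG = 259/(259 − P);  ABV = (OG − FG)·131.25
OG = 259/(259 − 19.6) = 1.0819
FG = 259/(259 − 2.9) = 1.0113
ABV = (1.0819 − 1.0113)·131.25

9.2594 % ABV


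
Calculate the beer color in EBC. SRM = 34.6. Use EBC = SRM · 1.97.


EBC = 34.6 · 1.97

68.1620 EBC


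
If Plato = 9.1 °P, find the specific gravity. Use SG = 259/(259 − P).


SG = 259/(259 − 9.1)

1.0364


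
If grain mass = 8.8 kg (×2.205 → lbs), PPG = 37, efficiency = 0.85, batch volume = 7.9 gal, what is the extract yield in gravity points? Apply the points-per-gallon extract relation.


points = lbs × PPG × eff / vol
lbs = 8.8 × 2.205 = 19.4040
points = 19.4040 × 37 × 0.85 / 7.9

77.2476 points


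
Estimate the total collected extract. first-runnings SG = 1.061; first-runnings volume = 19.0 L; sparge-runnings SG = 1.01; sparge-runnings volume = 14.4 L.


total = Σ (SG_i − 1)·1000·V_i
first = (1.061 − 1)·1000·19.0 = 1159.0000
sparge = (1.01 − 1)·1000·14.4 = 144.0000
total = 1159.0000 + 144.0000

1303.0000 gravity·L


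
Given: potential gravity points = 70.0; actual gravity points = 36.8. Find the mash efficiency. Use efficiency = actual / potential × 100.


efficiency = 36.8 / 70.0 × 100

52.5714 %


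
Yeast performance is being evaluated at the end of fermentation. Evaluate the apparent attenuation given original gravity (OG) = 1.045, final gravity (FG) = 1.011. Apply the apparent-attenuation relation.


AA = (OG − FG)/(OG − 1) · 100
AA = (1.045 − 1.011)/(1.045 − 1) · 100

75.5556 %


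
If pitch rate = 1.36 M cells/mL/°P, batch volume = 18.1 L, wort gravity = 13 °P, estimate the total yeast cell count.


cells (billions) = rate · V_L · °P
cells = 1.36 · 18.1 · 13

320.0080 billion cells


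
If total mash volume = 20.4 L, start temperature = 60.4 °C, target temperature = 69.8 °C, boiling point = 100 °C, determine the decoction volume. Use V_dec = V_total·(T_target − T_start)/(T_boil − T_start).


V_dec = 20.4·(69.8 − 60.4)/(100 − 60.4)

4.8424 L


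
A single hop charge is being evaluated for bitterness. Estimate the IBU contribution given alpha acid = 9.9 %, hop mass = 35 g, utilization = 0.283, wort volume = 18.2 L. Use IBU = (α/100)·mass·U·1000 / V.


IBU = (9.9/100)·35·0.283·1000 / 18.2

53.8788 IBU


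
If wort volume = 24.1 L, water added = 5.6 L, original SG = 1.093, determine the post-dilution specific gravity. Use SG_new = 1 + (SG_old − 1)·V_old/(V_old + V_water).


pts = (1.093 − 1)·1000·24.1/(24.1 + 5.6) = 75.4646
SG_new = 1 + 75.4646/1000

1.0755


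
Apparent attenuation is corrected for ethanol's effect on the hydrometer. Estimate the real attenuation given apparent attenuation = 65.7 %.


RA = AA · 0.8192
RA = 65.7 · 0.8192

53.8214 %


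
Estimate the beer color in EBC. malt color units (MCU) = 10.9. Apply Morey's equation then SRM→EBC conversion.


SRM = 1.4922·MCU^0.6859;  EBC = SRM·1.97
SRM = 1.4922·10.9^0.6859 = 7.6806
EBC = 7.6806·1.97

15.1309 EBC


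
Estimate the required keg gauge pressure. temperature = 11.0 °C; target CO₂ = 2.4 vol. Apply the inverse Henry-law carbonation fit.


psi = vols/(0.01821 + 0.09011·e^(−0.04·T)) − 14.695
psi = 2.4/(0.01821 + 0.09011·e^(−0.04·11.0)) − 14.695

16.7828 psi


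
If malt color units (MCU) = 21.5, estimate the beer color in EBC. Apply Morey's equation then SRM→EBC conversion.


SRM = 1.4922·MCU^0.6859;  EBC = SRM·1.97
SRM = 1.4922·21.5^0.6859 = 12.2390
EBC = 12.2390·1.97

24.1109 EBC


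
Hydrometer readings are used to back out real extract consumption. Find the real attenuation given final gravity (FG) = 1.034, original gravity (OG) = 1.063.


AA = (OG−FG)/(OG−1)·100;  RA = AA·0.8192
AA = (1.063 − 1.034)/(1.063 − 1)·100 = 46.0317
RA = 46.0317·0.8192

37.7092 %


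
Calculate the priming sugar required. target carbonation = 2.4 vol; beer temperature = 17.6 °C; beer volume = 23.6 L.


residual = 14.695·(0.01821 + 0.09011·e^(−0.04·T));  sugar = (target − residual)·4.0·V
residual = 14.695·(0.01821 + 0.09011·e^(−0.04·17.6)) = 0.9225
sugar = (2.4 − 0.9225)·4.0·23.6

139.4729 g


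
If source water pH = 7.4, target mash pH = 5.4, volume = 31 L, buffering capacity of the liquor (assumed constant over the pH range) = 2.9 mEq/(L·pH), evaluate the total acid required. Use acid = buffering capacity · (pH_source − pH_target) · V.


acid = 2.9 · (7.4 − 5.4) · 31

179.8000 mEq


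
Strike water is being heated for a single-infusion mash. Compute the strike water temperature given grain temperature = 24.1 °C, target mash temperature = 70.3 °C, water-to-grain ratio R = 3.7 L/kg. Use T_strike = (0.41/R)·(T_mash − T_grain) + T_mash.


T_strike = (0.41/3.7)·(70.3 − 24.1) + 70.3

75.4195 °C


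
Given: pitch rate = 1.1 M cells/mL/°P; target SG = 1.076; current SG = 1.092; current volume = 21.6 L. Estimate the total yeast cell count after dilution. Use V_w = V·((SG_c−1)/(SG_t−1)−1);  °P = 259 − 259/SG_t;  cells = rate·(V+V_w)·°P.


V_w = 21.6·((1.092−1)/(1.076−1)−1) = 4.5474
V_final = 21.6 + 4.5474 = 26.1474
°P = 259 − 259/1.076 = 18.2937
cells = 1.1·26.1474·18.2937

526.1648 billion cells


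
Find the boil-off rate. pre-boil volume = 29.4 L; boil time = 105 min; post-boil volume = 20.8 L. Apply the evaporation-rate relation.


rate = (V_pre − V_post) / (t_min/60)
rate = (29.4 − 20.8) / (105/60)

4.9143 L/hr


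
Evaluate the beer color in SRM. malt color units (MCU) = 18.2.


SRM = 1.4922 · MCU^0.6859
SRM = 1.4922 · 18.2^0.6859

10.9172 SRM


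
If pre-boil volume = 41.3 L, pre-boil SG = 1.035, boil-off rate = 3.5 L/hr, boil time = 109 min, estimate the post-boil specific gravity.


V_post = V_pre − rate·(t/60);  SG_post = 1 + (SG_pre−1)·V_pre/V_post
V_post = 41.3 − 3.5·(109/60) = 34.9417
SG_post = 1 + (1.035 − 1)·41.3/34.9417

1.0414


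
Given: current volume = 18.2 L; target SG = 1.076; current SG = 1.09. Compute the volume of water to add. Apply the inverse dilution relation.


V_water = V·((SG_curr − 1)/(SG_target − 1) − 1)
V_water = 18.2·((1.09 − 1)/(1.076 − 1) − 1)

3.3526 L


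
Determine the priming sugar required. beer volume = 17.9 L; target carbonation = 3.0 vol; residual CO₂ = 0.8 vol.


sugar = (target − residual)·4.0·V
sugar = (3.0 − 0.8)·4.0·17.9

157.5200 g


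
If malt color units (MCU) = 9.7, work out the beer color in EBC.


SRM = 1.4922·MCU^0.6859;  EBC = SRM·1.97
SRM = 1.4922·9.7^0.6859 = 7.0901
EBC = 7.0901·1.97

13.9675 EBC


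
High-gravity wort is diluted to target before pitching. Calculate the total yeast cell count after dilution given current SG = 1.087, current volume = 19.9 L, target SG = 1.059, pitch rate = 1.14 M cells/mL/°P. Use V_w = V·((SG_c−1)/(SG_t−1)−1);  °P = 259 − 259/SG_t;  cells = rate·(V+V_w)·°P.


V_w = 19.9·((1.087−1)/(1.059−1)−1) = 9.4441
V_final = 19.9 + 9.4441 = 29.3441
°P = 259 − 259/1.059 = 14.4297
cells = 1.14·29.3441·14.4297

482.7041 billion cells


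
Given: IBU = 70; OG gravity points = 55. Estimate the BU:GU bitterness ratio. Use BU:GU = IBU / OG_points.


BU:GU = 70 / 55

1.2727


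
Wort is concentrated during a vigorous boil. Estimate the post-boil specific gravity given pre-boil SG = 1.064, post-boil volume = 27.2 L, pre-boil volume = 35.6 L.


SG_post = 1 + (SG_pre − 1)·V_pre/V_post
pts_pre = (1.064 − 1)·1000 = 64.0000
pts_post = 64.0000·35.6/27.2 = 83.7647
SG_post = 1 + 83.7647/1000

1.0838


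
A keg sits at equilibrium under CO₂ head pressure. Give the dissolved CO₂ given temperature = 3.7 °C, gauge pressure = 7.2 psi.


vols = (P + 14.695)·(0.01821 + 0.09011·e^(−0.04·T))
vols = (7.2 + 14.695)·(0.01821 + 0.09011·e^(−0.04·3.7))

2.1002 volumes


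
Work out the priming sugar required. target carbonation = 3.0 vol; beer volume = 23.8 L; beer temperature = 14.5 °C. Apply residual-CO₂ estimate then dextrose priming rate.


residual = 14.695·(0.01821 + 0.09011·e^(−0.04·T));  sugar = (target − residual)·4.0·V
residual = 14.695·(0.01821 + 0.09011·e^(−0.04·14.5)) = 1.0090
sugar = (3.0 − 1.0090)·4.0·23.8

189.5437 g


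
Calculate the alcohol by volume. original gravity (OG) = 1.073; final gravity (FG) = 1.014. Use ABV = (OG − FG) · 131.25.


ABV = (1.073 − 1.014) · 131.25

7.7437 % ABV


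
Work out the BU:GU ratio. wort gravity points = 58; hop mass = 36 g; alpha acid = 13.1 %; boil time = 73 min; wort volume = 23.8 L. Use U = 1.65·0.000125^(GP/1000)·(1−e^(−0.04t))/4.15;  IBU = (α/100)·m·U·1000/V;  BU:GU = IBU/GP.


U = 1.65·0.000125^(58/1000)·(1−e^(−0.04·73))/4.15 = 0.2233
IBU = (13.1/100)·36·0.2233·1000/23.8 = 44.2563
BU:GU = 44.2563/58

0.7630


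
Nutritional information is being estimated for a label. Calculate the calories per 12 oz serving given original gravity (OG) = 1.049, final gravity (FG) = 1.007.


ABW = (OG−FG)·131.25·0.79/FG;  °P = 259 − 259/SG (for OG→OE and FG→AE);  RE = 0.1808·OE + 0.8192·AE;  Cal = (6.9·ABW + 4·(RE−0.1))·FG·3.55
ABW = (1.049 − 1.007)·131.25·0.79/1.007 = 4.3246
OE = 259 − 259/1.049 = 12.0982 °P
AE = 259 − 259/1.007 = 1.8004 °P
RE = 0.1808·12.0982 + 0.8192·1.8004 = 3.6622 °P
Cal = (6.9·4.3246 + 4·(3.6622−0.1))·1.007·3.55

157.6105 kcal


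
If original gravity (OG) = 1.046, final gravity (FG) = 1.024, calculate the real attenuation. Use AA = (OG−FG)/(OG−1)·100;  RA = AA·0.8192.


AA = (1.046 − 1.024)/(1.046 − 1)·100 = 47.8261
RA = 47.8261·0.8192

39.1791 %


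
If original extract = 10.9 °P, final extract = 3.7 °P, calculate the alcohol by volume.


SG = 259/(259 − P);  ABV = (OG − FG)·131.25
OG = 259/(259 − 10.9) = 1.0439
FG = 259/(259 − 3.7) = 1.0145
ABV = (1.0439 − 1.0145)·131.25

3.8642 % ABV


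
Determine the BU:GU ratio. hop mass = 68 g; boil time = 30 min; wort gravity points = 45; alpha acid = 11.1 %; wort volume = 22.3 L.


U = 1.65·0.000125^(GP/1000)·(1−e^(−0.04t))/4.15;  IBU = (α/100)·m·U·1000/V;  BU:GU = IBU/GP
U = 1.65·0.000125^(45/1000)·(1−e^(−0.04·30))/4.15 = 0.1854
IBU = (11.1/100)·68·0.1854·1000/22.3 = 62.7596
BU:GU = 62.7596/45

1.3947


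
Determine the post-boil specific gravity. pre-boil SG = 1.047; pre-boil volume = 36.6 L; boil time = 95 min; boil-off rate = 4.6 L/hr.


V_post = V_pre − rate·(t/60);  SG_post = 1 + (SG_pre−1)·V_pre/V_post
V_post = 36.6 − 4.6·(95/60) = 29.3167
SG_post = 1 + (1.047 − 1)·36.6/29.3167

1.0587


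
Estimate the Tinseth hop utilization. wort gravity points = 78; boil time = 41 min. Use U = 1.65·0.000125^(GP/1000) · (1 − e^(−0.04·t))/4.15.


bigness = 1.65·0.000125^(78/1000) = 0.8185
boil_factor = (1 − e^(−0.04·41))/4.15 = 0.1942
U = 0.8185 · 0.1942

0.1590


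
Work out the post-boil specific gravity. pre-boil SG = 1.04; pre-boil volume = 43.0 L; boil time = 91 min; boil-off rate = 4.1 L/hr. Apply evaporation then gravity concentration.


V_post = V_pre − rate·(t/60);  SG_post = 1 + (SG_pre−1)·V_pre/V_post
V_post = 43.0 − 4.1·(91/60) = 36.7817
SG_post = 1 + (1.04 − 1)·43.0/36.7817

1.0468


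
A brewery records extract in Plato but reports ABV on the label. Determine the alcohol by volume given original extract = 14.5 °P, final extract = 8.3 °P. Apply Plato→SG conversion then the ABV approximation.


SG = 259/(259 − P);  ABV = (OG − FG)·131.25
OG = 259/(259 − 14.5) = 1.0593
FG = 259/(259 − 8.3) = 1.0331
ABV = (1.0593 − 1.0331)·131.25

3.4384 % ABV


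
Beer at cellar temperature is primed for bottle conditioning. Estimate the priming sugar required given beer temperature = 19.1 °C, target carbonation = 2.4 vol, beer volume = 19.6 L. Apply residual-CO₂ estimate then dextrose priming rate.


residual = 14.695·(0.01821 + 0.09011·e^(−0.04·T));  sugar = (target − residual)·4.0·V
residual = 14.695·(0.01821 + 0.09011·e^(−0.04·19.1)) = 0.8844
sugar = (2.4 − 0.8844)·4.0·19.6

118.8237 g


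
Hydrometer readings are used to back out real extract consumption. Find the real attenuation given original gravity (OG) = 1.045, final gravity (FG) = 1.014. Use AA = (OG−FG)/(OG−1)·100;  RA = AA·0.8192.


AA = (1.045 − 1.014)/(1.045 − 1)·100 = 68.8889
RA = 68.8889·0.8192

56.4338 %


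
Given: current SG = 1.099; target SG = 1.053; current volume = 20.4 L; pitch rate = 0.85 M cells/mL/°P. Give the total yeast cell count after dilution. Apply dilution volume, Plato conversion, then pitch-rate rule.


V_w = V·((SG_c−1)/(SG_t−1)−1);  °P = 259 − 259/SG_t;  cells = rate·(V+V_w)·°P
V_w = 20.4·((1.099−1)/(1.053−1)−1) = 17.7057
V_final = 20.4 + 17.7057 = 38.1057
°P = 259 − 259/1.053 = 13.0361
cells = 0.85·38.1057·13.0361

422.2364 billion cells


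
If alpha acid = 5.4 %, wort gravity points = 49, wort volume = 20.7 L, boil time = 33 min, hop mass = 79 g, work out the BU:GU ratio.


U = 1.65·0.000125^(GP/1000)·(1−e^(−0.04t))/4.15;  IBU = (α/100)·m·U·1000/V;  BU:GU = IBU/GP
U = 1.65·0.000125^(49/1000)·(1−e^(−0.04·33))/4.15 = 0.1876
IBU = (5.4/100)·79·0.1876·1000/20.7 = 38.6597
BU:GU = 38.6597/49

0.7890


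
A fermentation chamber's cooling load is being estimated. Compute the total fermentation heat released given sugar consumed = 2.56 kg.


Q = m_sugar · 590 kJ/kg
Q = 2.56 · 590

1510.4000 kJ


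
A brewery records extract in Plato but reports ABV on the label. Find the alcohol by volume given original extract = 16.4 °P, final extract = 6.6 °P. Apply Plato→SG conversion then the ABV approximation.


SG = 259/(259 − P);  ABV = (OG − FG)·131.25
OG = 259/(259 − 16.4) = 1.0676
FG = 259/(259 − 6.6) = 1.0261
ABV = (1.0676 − 1.0261)·131.25

5.4406 % ABV


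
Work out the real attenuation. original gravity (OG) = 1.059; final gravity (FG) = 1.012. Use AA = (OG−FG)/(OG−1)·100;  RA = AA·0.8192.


AA = (1.059 − 1.012)/(1.059 − 1)·100 = 79.6610
RA = 79.6610·0.8192

65.2583 %


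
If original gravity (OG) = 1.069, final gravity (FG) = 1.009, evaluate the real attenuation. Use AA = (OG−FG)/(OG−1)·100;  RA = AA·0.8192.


AA = (1.069 − 1.009)/(1.069 − 1)·100 = 86.9565
RA = 86.9565·0.8192

71.2348 %


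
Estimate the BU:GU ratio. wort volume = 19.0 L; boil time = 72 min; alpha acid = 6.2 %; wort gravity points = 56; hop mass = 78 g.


U = 1.65·0.000125^(GP/1000)·(1−e^(−0.04t))/4.15;  IBU = (α/100)·m·U·1000/V;  BU:GU = IBU/GP
U = 1.65·0.000125^(56/1000)·(1−e^(−0.04·72))/4.15 = 0.2269
IBU = (6.2/100)·78·0.2269·1000/19.0 = 57.7438
BU:GU = 57.7438/56

1.0311


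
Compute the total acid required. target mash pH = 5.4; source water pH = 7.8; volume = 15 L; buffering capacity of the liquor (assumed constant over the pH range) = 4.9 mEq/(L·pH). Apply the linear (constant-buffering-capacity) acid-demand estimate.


acid = buffering capacity · (pH_source − pH_target) · V
acid = 4.9 · (7.8 − 5.4) · 15

176.4000 mEq


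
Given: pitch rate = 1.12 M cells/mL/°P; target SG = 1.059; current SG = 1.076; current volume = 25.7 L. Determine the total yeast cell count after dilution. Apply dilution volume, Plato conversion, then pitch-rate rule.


V_w = V·((SG_c−1)/(SG_t−1)−1);  °P = 259 − 259/SG_t;  cells = rate·(V+V_w)·°P
V_w = 25.7·((1.076−1)/(1.059−1)−1) = 7.4051
V_final = 25.7 + 7.4051 = 33.1051
°P = 259 − 259/1.059 = 14.4297
cells = 1.12·33.1051·14.4297

535.0182 billion cells


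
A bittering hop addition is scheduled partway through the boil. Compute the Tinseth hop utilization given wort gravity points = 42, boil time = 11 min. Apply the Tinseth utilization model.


U = 1.65·0.000125^(GP/1000) · (1 − e^(−0.04·t))/4.15
bigness = 1.65·0.000125^(42/1000) = 1.1312
boil_factor = (1 − e^(−0.04·11))/4.15 = 0.0858
U = 1.1312 · 0.0858

0.0970


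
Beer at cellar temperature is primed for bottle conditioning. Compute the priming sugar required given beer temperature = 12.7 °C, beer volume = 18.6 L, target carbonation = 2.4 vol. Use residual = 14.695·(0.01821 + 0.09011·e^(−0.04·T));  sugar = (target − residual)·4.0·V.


residual = 14.695·(0.01821 + 0.09011·e^(−0.04·12.7)) = 1.0643
sugar = (2.4 − 1.0643)·4.0·18.6

99.3728 g


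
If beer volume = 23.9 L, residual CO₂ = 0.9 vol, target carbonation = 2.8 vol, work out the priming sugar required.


sugar = (target − residual)·4.0·V
sugar = (2.8 − 0.9)·4.0·23.9

181.6400 g


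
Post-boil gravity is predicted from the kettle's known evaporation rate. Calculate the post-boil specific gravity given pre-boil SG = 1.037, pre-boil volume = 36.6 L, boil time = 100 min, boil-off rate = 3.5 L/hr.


V_post = V_pre − rate·(t/60);  SG_post = 1 + (SG_pre−1)·V_pre/V_post
V_post = 36.6 − 3.5·(100/60) = 30.7667
SG_post = 1 + (1.037 − 1)·36.6/30.7667

1.0440


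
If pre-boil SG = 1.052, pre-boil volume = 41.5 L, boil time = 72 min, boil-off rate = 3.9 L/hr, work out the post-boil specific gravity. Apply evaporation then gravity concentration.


V_post = V_pre − rate·(t/60);  SG_post = 1 + (SG_pre−1)·V_pre/V_post
V_post = 41.5 − 3.9·(72/60) = 36.8200
SG_post = 1 + (1.052 − 1)·41.5/36.8200

1.0586


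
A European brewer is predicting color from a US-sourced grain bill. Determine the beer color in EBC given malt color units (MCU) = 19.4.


SRM = 1.4922·MCU^0.6859;  EBC = SRM·1.97
SRM = 1.4922·19.4^0.6859 = 11.4059
EBC = 11.4059·1.97

22.4697 EBC


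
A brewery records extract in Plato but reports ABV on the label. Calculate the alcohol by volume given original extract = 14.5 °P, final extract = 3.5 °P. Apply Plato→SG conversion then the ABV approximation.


SG = 259/(259 − P);  ABV = (OG − FG)·131.25
OG = 259/(259 − 14.5) = 1.0593
FG = 259/(259 − 3.5) = 1.0137
ABV = (1.0593 − 1.0137)·131.25

5.9858 % ABV


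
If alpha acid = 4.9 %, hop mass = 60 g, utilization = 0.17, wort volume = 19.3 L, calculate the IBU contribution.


IBU = (α/100)·mass·U·1000 / V
IBU = (4.9/100)·60·0.17·1000 / 19.3

25.8964 IBU


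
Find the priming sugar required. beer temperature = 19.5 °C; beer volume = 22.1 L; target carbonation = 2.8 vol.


residual = 14.695·(0.01821 + 0.09011·e^(−0.04·T));  sugar = (target − residual)·4.0·V
residual = 14.695·(0.01821 + 0.09011·e^(−0.04·19.5)) = 0.8746
sugar = (2.8 − 0.8746)·4.0·22.1

170.2052 g


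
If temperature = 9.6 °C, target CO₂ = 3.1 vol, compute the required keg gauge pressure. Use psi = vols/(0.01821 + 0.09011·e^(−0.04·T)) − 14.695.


psi = 3.1/(0.01821 + 0.09011·e^(−0.04·9.6)) − 14.695

24.2562 psi


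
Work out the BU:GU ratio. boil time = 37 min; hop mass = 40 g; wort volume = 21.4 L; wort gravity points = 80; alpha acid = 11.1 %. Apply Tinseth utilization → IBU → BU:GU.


U = 1.65·0.000125^(GP/1000)·(1−e^(−0.04t))/4.15;  IBU = (α/100)·m·U·1000/V;  BU:GU = IBU/GP
U = 1.65·0.000125^(80/1000)·(1−e^(−0.04·37))/4.15 = 0.1496
IBU = (11.1/100)·40·0.1496·1000/21.4 = 31.0441
BU:GU = 31.0441/80

0.3881


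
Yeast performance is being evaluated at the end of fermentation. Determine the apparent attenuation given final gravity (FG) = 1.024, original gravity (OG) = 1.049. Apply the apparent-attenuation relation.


AA = (OG − FG)/(OG − 1) · 100
AA = (1.049 − 1.024)/(1.049 − 1) · 100

51.0204 %


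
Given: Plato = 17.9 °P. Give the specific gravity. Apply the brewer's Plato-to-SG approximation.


SG = 259/(259 − P)
SG = 259/(259 − 17.9)

1.0742


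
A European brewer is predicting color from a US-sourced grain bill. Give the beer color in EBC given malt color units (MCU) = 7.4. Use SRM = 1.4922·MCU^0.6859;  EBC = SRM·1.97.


SRM = 1.4922·7.4^0.6859 = 5.8889
EBC = 5.8889·1.97

11.6011 EBC


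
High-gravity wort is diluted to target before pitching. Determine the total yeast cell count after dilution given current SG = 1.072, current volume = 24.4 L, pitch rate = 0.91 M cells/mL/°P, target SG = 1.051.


V_w = V·((SG_c−1)/(SG_t−1)−1);  °P = 259 − 259/SG_t;  cells = rate·(V+V_w)·°P
V_w = 24.4·((1.072−1)/(1.051−1)−1) = 10.0471
V_final = 24.4 + 10.0471 = 34.4471
°P = 259 − 259/1.051 = 12.5680
cells = 0.91·34.4471·12.5680

393.9678 billion cells


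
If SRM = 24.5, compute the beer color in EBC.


EBC = SRM · 1.97
EBC = 24.5 · 1.97

48.2650 EBC


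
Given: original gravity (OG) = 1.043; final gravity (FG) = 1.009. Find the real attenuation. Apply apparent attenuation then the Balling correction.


AA = (OG−FG)/(OG−1)·100;  RA = AA·0.8192
AA = (1.043 − 1.009)/(1.043 − 1)·100 = 79.0698
RA = 79.0698·0.8192

64.7740 %


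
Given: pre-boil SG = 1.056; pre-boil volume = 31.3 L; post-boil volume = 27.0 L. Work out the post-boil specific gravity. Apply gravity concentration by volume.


SG_post = 1 + (SG_pre − 1)·V_pre/V_post
pts_pre = (1.056 − 1)·1000 = 56.0000
pts_post = 56.0000·31.3/27.0 = 64.9185
SG_post = 1 + 64.9185/1000

1.0649


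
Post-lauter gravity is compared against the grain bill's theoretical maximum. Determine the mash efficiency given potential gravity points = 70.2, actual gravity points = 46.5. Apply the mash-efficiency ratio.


efficiency = actual / potential × 100
efficiency = 46.5 / 70.2 × 100

66.2393 %


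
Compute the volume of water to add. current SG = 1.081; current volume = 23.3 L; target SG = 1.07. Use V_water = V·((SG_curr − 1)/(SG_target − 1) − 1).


V_water = 23.3·((1.081 − 1)/(1.07 − 1) − 1)

3.6614 L


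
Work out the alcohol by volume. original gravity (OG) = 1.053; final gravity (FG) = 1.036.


ABV = (OG − FG) · 131.25
ABV = (1.053 − 1.036) · 131.25

2.2312 % ABV


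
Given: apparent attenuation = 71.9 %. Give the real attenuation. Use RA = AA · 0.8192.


RA = 71.9 · 0.8192

58.9005 %


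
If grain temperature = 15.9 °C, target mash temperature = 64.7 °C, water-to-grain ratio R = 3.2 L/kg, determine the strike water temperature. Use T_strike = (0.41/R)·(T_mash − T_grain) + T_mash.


T_strike = (0.41/3.2)·(64.7 − 15.9) + 64.7

70.9525 °C


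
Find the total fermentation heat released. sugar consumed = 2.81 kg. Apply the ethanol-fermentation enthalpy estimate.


Q = m_sugar · 590 kJ/kg
Q = 2.81 · 590

1657.9000 kJ


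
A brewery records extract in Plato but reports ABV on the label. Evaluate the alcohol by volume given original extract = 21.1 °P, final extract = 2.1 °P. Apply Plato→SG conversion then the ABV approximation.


SG = 259/(259 − P);  ABV = (OG − FG)·131.25
OG = 259/(259 − 21.1) = 1.0887
FG = 259/(259 − 2.1) = 1.0082
ABV = (1.0887 − 1.0082)·131.25

10.5680 % ABV


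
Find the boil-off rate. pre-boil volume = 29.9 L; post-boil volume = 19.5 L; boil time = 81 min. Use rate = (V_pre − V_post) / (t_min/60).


rate = (29.9 − 19.5) / (81/60)

7.7037 L/hr


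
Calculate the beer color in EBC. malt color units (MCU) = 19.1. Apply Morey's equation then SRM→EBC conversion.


SRM = 1.4922·MCU^0.6859;  EBC = SRM·1.97
SRM = 1.4922·19.1^0.6859 = 11.2846
EBC = 11.2846·1.97

22.2307 EBC


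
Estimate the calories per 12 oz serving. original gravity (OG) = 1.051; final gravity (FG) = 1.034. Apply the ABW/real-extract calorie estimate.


ABW = (OG−FG)·131.25·0.79/FG;  °P = 259 − 259/SG (for OG→OE and FG→AE);  RE = 0.1808·OE + 0.8192·AE;  Cal = (6.9·ABW + 4·(RE−0.1))·FG·3.55
ABW = (1.051 − 1.034)·131.25·0.79/1.034 = 1.7047
OE = 259 − 259/1.051 = 12.5680 °P
AE = 259 − 259/1.034 = 8.5164 °P
RE = 0.1808·12.5680 + 0.8192·8.5164 = 9.2490 °P
Cal = (6.9·1.7047 + 4·(9.2490−0.1))·1.034·3.55

177.5095 kcal


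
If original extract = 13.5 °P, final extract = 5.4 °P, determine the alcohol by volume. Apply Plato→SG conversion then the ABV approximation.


SG = 259/(259 − P);  ABV = (OG − FG)·131.25
OG = 259/(259 − 13.5) = 1.0550
FG = 259/(259 − 5.4) = 1.0213
ABV = (1.0550 − 1.0213)·131.25

4.4227 % ABV


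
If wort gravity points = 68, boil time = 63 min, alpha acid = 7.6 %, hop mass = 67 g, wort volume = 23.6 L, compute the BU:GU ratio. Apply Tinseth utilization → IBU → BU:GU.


U = 1.65·0.000125^(GP/1000)·(1−e^(−0.04t))/4.15;  IBU = (α/100)·m·U·1000/V;  BU:GU = IBU/GP
U = 1.65·0.000125^(68/1000)·(1−e^(−0.04·63))/4.15 = 0.1984
IBU = (7.6/100)·67·0.1984·1000/23.6 = 42.8127
BU:GU = 42.8127/68

0.6296


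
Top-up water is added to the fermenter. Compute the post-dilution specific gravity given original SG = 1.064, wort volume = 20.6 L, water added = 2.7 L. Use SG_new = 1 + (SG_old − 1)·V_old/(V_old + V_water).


pts = (1.064 − 1)·1000·20.6/(20.6 + 2.7) = 56.5837
SG_new = 1 + 56.5837/1000

1.0566


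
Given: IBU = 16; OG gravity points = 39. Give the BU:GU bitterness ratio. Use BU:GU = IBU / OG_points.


BU:GU = 16 / 39

0.4103


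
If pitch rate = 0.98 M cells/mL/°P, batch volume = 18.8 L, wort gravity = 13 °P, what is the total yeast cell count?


cells (billions) = rate · V_L · °P
cells = 0.98 · 18.8 · 13

239.5120 billion cells


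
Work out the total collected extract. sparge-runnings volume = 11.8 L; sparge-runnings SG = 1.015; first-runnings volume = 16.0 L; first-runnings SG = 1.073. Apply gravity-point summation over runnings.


total = Σ (SG_i − 1)·1000·V_i
first = (1.073 − 1)·1000·16.0 = 1168.0000
sparge = (1.015 − 1)·1000·11.8 = 177.0000
total = 1168.0000 + 177.0000

1345.0000 gravity·L


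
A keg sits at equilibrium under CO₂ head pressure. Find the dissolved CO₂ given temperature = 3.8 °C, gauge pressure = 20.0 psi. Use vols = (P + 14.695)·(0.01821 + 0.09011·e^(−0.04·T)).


vols = (20.0 + 14.695)·(0.01821 + 0.09011·e^(−0.04·3.8))

3.3173 volumes


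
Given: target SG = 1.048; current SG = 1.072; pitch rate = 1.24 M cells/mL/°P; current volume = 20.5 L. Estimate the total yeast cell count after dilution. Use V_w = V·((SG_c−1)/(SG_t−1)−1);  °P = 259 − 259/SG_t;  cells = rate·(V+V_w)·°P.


V_w = 20.5·((1.072−1)/(1.048−1)−1) = 10.2500
V_final = 20.5 + 10.2500 = 30.7500
°P = 259 − 259/1.048 = 11.8626
cells = 1.24·30.7500·11.8626

452.3208 billion cells


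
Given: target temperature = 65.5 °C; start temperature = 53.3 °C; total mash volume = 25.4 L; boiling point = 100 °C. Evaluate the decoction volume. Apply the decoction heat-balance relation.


V_dec = V_total·(T_target − T_start)/(T_boil − T_start)
V_dec = 25.4·(65.5 − 53.3)/(100 − 53.3)

6.6355 L


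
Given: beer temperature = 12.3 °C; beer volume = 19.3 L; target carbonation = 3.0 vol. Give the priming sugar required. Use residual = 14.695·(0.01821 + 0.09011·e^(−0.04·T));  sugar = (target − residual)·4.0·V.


residual = 14.695·(0.01821 + 0.09011·e^(−0.04·12.3)) = 1.0772
sugar = (3.0 − 1.0772)·4.0·19.3

148.4406 g


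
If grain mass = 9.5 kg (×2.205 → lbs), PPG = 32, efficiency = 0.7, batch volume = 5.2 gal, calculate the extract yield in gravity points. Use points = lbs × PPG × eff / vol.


lbs = 9.5 × 2.205 = 20.9475
points = 20.9475 × 32 × 0.7 / 5.2

90.2354 points


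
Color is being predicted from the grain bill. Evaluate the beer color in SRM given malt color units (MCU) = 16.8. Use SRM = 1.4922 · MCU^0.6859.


SRM = 1.4922 · 16.8^0.6859

10.3340 SRM


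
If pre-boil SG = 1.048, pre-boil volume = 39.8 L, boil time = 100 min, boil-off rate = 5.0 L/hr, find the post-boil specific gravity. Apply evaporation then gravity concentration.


V_post = V_pre − rate·(t/60);  SG_post = 1 + (SG_pre−1)·V_pre/V_post
V_post = 39.8 − 5.0·(100/60) = 31.4667
SG_post = 1 + (1.048 − 1)·39.8/31.4667

1.0607


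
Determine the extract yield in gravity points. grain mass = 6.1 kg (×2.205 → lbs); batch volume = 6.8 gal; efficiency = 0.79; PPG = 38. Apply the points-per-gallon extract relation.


points = lbs × PPG × eff / vol
lbs = 6.1 × 2.205 = 13.4505
points = 13.4505 × 38 × 0.79 / 6.8

59.3800 points


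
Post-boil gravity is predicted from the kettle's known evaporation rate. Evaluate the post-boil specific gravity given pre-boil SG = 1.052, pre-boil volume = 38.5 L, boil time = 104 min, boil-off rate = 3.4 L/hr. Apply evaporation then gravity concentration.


V_post = V_pre − rate·(t/60);  SG_post = 1 + (SG_pre−1)·V_pre/V_post
V_post = 38.5 − 3.4·(104/60) = 32.6067
SG_post = 1 + (1.052 − 1)·38.5/32.6067

1.0614


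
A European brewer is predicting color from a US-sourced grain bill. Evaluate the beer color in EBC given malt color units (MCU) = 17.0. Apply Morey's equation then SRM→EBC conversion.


SRM = 1.4922·MCU^0.6859;  EBC = SRM·1.97
SRM = 1.4922·17.0^0.6859 = 10.4182
EBC = 10.4182·1.97

20.5238 EBC


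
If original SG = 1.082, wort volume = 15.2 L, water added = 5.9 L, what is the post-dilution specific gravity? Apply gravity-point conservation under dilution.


SG_new = 1 + (SG_old − 1)·V_old/(V_old + V_water)
pts = (1.082 − 1)·1000·15.2/(15.2 + 5.9) = 59.0711
SG_new = 1 + 59.0711/1000

1.0591


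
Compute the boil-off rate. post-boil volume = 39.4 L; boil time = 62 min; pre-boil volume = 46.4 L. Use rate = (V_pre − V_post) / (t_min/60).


rate = (46.4 − 39.4) / (62/60)

6.7742 L/hr


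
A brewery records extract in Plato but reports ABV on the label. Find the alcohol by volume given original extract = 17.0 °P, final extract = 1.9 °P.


SG = 259/(259 − P);  ABV = (OG − FG)·131.25
OG = 259/(259 − 17.0) = 1.0702
FG = 259/(259 − 1.9) = 1.0074
ABV = (1.0702 − 1.0074)·131.25

8.2501 % ABV


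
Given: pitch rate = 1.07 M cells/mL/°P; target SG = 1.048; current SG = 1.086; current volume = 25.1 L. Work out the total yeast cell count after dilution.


V_w = V·((SG_c−1)/(SG_t−1)−1);  °P = 259 − 259/SG_t;  cells = rate·(V+V_w)·°P
V_w = 25.1·((1.086−1)/(1.048−1)−1) = 19.8708
V_final = 25.1 + 19.8708 = 44.9708
°P = 259 − 259/1.048 = 11.8626
cells = 1.07·44.9708·11.8626

570.8138 billion cells


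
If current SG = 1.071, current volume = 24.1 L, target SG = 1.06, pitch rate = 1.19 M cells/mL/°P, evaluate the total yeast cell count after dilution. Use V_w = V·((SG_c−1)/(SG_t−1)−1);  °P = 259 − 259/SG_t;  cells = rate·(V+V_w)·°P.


V_w = 24.1·((1.071−1)/(1.06−1)−1) = 4.4183
V_final = 24.1 + 4.4183 = 28.5183
°P = 259 − 259/1.06 = 14.6604
cells = 1.19·28.5183·14.6604

497.5265 billion cells


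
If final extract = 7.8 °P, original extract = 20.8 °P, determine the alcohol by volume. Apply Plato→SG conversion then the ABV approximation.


SG = 259/(259 − P);  ABV = (OG − FG)·131.25
OG = 259/(259 − 20.8) = 1.0873
FG = 259/(259 − 7.8) = 1.0311
ABV = (1.0873 − 1.0311)·131.25

7.3855 % ABV


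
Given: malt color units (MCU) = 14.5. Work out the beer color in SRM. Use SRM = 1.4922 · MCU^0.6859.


SRM = 1.4922 · 14.5^0.6859

9.3413 SRM


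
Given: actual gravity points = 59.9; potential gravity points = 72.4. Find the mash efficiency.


efficiency = actual / potential × 100
efficiency = 59.9 / 72.4 × 100

82.7348 %


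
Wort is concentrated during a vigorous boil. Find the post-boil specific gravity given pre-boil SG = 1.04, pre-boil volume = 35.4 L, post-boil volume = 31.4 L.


SG_post = 1 + (SG_pre − 1)·V_pre/V_post
pts_pre = (1.04 − 1)·1000 = 40.0000
pts_post = 40.0000·35.4/31.4 = 45.0955
SG_post = 1 + 45.0955/1000

1.0451


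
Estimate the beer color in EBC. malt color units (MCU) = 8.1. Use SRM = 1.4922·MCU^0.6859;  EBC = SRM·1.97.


SRM = 1.4922·8.1^0.6859 = 6.2655
EBC = 6.2655·1.97

12.3431 EBC


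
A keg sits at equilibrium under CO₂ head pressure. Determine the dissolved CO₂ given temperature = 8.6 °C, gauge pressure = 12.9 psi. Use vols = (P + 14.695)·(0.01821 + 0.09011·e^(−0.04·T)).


vols = (12.9 + 14.695)·(0.01821 + 0.09011·e^(−0.04·8.6))

2.2653 volumes


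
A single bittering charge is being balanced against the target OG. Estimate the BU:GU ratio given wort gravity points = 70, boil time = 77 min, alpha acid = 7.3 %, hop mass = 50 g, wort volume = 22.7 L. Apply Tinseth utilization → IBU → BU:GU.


U = 1.65·0.000125^(GP/1000)·(1−e^(−0.04t))/4.15;  IBU = (α/100)·m·U·1000/V;  BU:GU = IBU/GP
U = 1.65·0.000125^(70/1000)·(1−e^(−0.04·77))/4.15 = 0.2022
IBU = (7.3/100)·50·0.2022·1000/22.7 = 32.5127
BU:GU = 32.5127/70

0.4645


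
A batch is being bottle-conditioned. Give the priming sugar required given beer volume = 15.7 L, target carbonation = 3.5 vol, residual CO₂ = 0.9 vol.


sugar = (target − residual)·4.0·V
sugar = (3.5 − 0.9)·4.0·15.7

163.2800 g


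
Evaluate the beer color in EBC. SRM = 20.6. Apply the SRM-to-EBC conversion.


EBC = SRM · 1.97
EBC = 20.6 · 1.97

40.5820 EBC


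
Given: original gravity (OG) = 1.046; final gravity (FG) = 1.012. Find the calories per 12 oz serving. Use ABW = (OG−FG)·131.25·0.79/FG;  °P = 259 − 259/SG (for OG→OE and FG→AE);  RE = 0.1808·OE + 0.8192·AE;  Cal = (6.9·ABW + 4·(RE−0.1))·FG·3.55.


ABW = (1.046 − 1.012)·131.25·0.79/1.012 = 3.4836
OE = 259 − 259/1.046 = 11.3901 °P
AE = 259 − 259/1.012 = 3.0711 °P
RE = 0.1808·11.3901 + 0.8192·3.0711 = 4.5752 °P
Cal = (6.9·3.4836 + 4·(4.5752−0.1))·1.012·3.55

150.6646 kcal
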